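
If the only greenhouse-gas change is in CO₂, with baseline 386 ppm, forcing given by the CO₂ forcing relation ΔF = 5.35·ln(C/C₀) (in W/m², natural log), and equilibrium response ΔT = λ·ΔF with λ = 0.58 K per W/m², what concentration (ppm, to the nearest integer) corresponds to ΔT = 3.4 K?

C ≈ 1155 ppm

Required forcing: ΔF = ΔT/λ = 3.4/0.58 = 5.8621 W/m².
Then ln(C/386) = ΔF/5.35 = 5.8621/5.35 = 1.09572.
So C = 386 × e^1.09572 = 386 × 2.99134 = 1154.66 ppm.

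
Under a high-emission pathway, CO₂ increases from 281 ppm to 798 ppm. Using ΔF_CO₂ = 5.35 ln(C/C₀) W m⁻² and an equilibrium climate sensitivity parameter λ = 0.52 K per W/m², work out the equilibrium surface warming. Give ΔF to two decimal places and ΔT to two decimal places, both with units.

CO₂: 5.35 × ln(798/281) = 5.35 × ln(2.83986) = 5.35 × 1.04375 = 5.5841 W/m².
ΔT = λ ΔF = 0.52 × 5.58 = 2.9016 K.

ΔF = 5.58 W/m²; ΔT = 2.90 K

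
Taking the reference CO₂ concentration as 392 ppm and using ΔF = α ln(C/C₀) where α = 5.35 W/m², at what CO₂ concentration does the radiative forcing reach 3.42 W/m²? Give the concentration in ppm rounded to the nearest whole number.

C ≈ 743 ppm

Set 5.35 ln(C/392) = 3.42, so ln(C/392) = 3.42/5.35 = 0.63925.
Then C/392 = e^0.63925 = 1.89506, giving C = 392 × 1.89506 = 742.86 ppm.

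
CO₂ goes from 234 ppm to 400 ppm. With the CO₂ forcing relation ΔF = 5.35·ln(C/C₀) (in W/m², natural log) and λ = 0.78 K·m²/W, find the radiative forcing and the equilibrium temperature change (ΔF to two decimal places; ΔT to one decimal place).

ΔF = 2.87 W/m²; ΔT = 2.2 K

CO₂: 5.35 × ln(400/234) = 5.35 × ln(1.70940) = 5.35 × 0.53614 = 2.8683 W/m².
ΔT = λ ΔF = 0.78 × 2.87 = 2.2386 K.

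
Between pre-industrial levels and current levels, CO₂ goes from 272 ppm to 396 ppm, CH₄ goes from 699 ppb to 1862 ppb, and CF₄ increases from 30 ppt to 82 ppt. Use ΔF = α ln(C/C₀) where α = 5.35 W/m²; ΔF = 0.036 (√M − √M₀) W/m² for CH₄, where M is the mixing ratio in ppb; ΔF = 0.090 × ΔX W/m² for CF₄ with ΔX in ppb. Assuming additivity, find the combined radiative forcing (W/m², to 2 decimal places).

CO₂: 5.35 × ln(396/272) = 5.35 × ln(1.45588) = 5.35 × 0.37561 = 2.0095 W/m².
CH₄: 0.036 × (√1862 − √699) = 0.036 × (43.1509 − 26.4386) = 0.036 × 16.7123 = 0.6016 W/m².
CF₄: Δ = 82 − 30 = 52 ppt = 0.052 ppb; ΔF = 0.090 × 0.052 = 0.0047 W/m².
Total ΔF = 2.0095 + 0.6016 + 0.0047 = 2.6158 W/m².

ΔF = 2.62 W/m²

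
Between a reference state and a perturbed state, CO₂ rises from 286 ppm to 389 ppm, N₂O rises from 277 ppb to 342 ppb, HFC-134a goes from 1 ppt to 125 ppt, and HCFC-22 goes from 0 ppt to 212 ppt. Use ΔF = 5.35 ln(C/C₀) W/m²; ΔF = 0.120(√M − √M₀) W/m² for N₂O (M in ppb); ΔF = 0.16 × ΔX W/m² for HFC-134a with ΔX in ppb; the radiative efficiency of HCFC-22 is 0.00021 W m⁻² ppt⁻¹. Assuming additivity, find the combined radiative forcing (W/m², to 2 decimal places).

ΔF = 1.93 W/m²

CO₂: 5.35 × ln(389/286) = 5.35 × ln(1.36014) = 5.35 × 0.30759 = 1.6456 W/m².
N₂O: 0.120 × (√342 − √277) = 0.120 × (18.4932 − 16.6433) = 0.120 × 1.8499 = 0.2220 W/m².
HFC-134a: Δ = 125 − 1 = 124 ppt = 0.124 ppb; ΔF = 0.16 × 0.124 = 0.0198 W/m².
HCFC-22: ΔF = 0.00021 × (212 − 0) = 0.00021 × 212 = 0.0445 W/m².
Total ΔF = 1.6456 + 0.2220 + 0.0198 + 0.0445 = 1.9319 W/m².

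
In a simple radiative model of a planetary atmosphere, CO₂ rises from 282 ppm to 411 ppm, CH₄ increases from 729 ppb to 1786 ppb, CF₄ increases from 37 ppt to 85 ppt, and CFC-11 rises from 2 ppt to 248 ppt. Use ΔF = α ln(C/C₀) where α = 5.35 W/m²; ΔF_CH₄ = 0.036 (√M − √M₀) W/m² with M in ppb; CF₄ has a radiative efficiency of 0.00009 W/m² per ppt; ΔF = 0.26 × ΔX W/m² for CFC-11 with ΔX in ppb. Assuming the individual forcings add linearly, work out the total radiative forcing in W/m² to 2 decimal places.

ΔF = 2.63 W/m²

CO₂: 5.35 × ln(411/282) = 5.35 × ln(1.45745) = 5.35 × 0.37669 = 2.0153 W/m².
CH₄: 0.036 × (√1786 − √729) = 0.036 × (42.2611 − 27.0000) = 0.036 × 15.2611 = 0.5494 W/m².
CF₄: ΔF = 0.00009 × (85 − 37) = 0.00009 × 48 = 0.0043 W/m².
CFC-11: Δ = 248 − 2 = 246 ppt = 0.246 ppb; ΔF = 0.26 × 0.246 = 0.0640 W/m².
Total ΔF = 2.0153 + 0.5494 + 0.0043 + 0.0640 = 2.6330 W/m².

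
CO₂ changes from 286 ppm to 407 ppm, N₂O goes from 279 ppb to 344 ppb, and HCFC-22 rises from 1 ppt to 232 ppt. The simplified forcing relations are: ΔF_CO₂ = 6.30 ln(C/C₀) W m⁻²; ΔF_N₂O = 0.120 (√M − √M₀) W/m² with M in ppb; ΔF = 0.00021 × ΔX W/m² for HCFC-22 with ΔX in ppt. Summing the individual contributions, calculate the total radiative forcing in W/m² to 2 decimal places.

ΔF = 2.49 W/m²

CO₂: 6.30 × ln(407/286) = 6.30 × ln(1.42308) = 6.30 × 0.35282 = 2.2228 W/m².
N₂O: 0.120 × (√344 − √279) = 0.120 × (18.5472 − 16.7033) = 0.120 × 1.8439 = 0.2213 W/m².
HCFC-22: ΔF = 0.00021 × (232 − 1) = 0.00021 × 231 = 0.0485 W/m².
Total ΔF = 2.2228 + 0.2213 + 0.0485 = 2.4926 W/m².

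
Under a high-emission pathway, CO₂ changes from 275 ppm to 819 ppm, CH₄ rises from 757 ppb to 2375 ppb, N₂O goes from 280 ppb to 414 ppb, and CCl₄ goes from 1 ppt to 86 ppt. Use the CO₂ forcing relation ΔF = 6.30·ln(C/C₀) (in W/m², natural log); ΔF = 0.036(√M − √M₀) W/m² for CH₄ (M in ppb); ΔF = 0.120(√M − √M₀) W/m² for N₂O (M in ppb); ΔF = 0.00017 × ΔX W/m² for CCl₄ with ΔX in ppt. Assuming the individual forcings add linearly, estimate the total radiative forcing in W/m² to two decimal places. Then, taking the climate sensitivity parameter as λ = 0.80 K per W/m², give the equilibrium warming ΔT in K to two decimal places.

ΔF = 8.09 W/m²; ΔT = 6.47 K

CO₂: 6.30 × ln(819/275) = 6.30 × ln(2.97818) = 6.30 × 1.09131 = 6.8753 W/m².
CH₄: 0.036 × (√2375 − √757) = 0.036 × (48.7340 − 27.5136) = 0.036 × 21.2204 = 0.7639 W/m².
N₂O: 0.120 × (√414 − √280) = 0.120 × (20.3470 − 16.7332) = 0.120 × 3.6138 = 0.4337 W/m².
CCl₄: ΔF = 0.00017 × (86 − 1) = 0.00017 × 85 = 0.0145 W/m².
Total ΔF = 6.8753 + 0.7639 + 0.4337 + 0.0145 = 8.0874 W/m².
ΔT = λ ΔF = 0.80 × 8.09 = 6.4720 K.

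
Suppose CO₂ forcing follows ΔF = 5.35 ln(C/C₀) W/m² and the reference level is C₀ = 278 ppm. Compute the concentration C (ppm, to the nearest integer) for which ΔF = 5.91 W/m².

C ≈ 839 ppm

Set 5.35 ln(C/278) = 5.91, so ln(C/278) = 5.91/5.35 = 1.10467.
Then C/278 = e^1.10467 = 3.01823, giving C = 278 × 3.01823 = 839.07 ppm.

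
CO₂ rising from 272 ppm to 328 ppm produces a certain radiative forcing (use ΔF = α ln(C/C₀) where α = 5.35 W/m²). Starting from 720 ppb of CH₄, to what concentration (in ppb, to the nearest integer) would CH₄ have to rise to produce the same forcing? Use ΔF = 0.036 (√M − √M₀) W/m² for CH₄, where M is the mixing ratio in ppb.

CO₂ forcing: 5.35 × ln(328/272) = 5.35 × 0.187212 = 1.00158 W/m².
Set 0.036(√M − √720) = 1.00158: √M = 1.00158/0.036 + √720 = 27.8217 + 26.8328 = 54.6545.
M = (54.6545)² = 2987.11 ppb.

M ≈ 2987 ppb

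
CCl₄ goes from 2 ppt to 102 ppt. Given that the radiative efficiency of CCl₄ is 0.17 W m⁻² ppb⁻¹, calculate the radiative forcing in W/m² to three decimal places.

ΔF = 0.017 W/m²

CCl₄: Δ = 102 − 2 = 100 ppt = 0.100 ppb; ΔF = 0.17 × 0.100 = 0.0170 W/m².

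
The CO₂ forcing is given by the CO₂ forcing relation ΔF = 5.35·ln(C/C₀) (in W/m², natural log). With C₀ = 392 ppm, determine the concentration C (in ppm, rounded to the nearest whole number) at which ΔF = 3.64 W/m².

Set 5.35 ln(C/392) = 3.64, so ln(C/392) = 3.64/5.35 = 0.68037.
Then C/392 = e^0.68037 = 1.97461, giving C = 392 × 1.97461 = 774.05 ppm.

C ≈ 774 ppm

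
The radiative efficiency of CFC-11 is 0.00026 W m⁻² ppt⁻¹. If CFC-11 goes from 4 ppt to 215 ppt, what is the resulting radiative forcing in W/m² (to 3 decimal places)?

CFC-11: ΔF = 0.00026 × (215 − 4) = 0.00026 × 211 = 0.0549 W/m².

ΔF = 0.055 W/m²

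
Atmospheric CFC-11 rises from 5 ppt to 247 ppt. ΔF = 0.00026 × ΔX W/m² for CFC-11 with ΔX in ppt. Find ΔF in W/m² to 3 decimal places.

ΔF = 0.063 W/m²

CFC-11: ΔF = 0.00026 × (247 − 5) = 0.00026 × 242 = 0.0629 W/m².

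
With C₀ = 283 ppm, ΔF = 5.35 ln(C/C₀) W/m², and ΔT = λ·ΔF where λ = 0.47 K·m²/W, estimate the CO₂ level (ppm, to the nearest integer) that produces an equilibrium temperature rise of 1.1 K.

C ≈ 438 ppm

Required forcing: ΔF = ΔT/λ = 1.1/0.47 = 2.3404 W/m².
Then ln(C/283) = ΔF/5.35 = 2.3404/5.35 = 0.43746.
So C = 283 × e^0.43746 = 283 × 1.54877 = 438.30 ppm.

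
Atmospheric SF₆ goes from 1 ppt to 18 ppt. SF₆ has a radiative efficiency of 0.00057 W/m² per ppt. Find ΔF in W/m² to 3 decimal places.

ΔF = 0.010 W/m²

SF₆: ΔF = 0.00057 × (18 − 1) = 0.00057 × 17 = 0.0097 W/m².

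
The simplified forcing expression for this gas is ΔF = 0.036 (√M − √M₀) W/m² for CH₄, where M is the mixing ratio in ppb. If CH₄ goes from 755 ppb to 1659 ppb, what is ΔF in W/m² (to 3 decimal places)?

CH₄: 0.036 × (√1659 − √755) = 0.036 × (40.7308 − 27.4773) = 0.036 × 13.2535 = 0.4771 W/m².

ΔF = 0.477 W/m²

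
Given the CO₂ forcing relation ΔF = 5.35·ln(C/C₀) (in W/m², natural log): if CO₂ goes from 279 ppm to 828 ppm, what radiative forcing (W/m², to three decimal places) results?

CO₂: 5.35 × ln(828/279) = 5.35 × ln(2.96774) = 5.35 × 1.08780 = 5.8197 W/m².

ΔF = 5.820 W/m²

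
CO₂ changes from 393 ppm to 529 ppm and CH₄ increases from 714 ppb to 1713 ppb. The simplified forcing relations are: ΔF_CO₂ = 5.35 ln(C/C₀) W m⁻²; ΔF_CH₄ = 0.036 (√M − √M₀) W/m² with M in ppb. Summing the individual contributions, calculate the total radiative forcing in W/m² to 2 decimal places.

ΔF = 2.12 W/m²

CO₂: 5.35 × ln(529/393) = 5.35 × ln(1.34606) = 5.35 × 0.29718 = 1.5899 W/m².
CH₄: 0.036 × (√1713 − √714) = 0.036 × (41.3884 − 26.7208) = 0.036 × 14.6676 = 0.5280 W/m².
Total ΔF = 1.5899 + 0.5280 = 2.1179 W/m².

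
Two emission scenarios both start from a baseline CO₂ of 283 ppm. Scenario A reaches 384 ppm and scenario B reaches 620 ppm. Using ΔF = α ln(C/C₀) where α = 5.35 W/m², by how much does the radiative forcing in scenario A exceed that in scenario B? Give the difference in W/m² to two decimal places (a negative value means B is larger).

ΔF_A − ΔF_B = -2.56 W/m²

ΔF_A = 5.35 ln(384/283) = 5.35 × 0.30520 = 1.6328 W/m².
ΔF_B = 5.35 ln(620/283) = 5.35 × 0.78427 = 4.1958 W/m².
Difference: 1.6328 − 4.1958 = -2.5630 W/m².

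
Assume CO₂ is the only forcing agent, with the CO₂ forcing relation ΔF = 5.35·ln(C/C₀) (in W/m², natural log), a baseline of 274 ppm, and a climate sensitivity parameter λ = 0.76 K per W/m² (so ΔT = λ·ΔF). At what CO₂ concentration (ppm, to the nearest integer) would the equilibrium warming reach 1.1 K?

Required forcing: ΔF = ΔT/λ = 1.1/0.76 = 1.4474 W/m².
Then ln(C/274) = ΔF/5.35 = 1.4474/5.35 = 0.27054.
So C = 274 × e^0.27054 = 274 × 1.31067 = 359.12 ppm.

C ≈ 359 ppm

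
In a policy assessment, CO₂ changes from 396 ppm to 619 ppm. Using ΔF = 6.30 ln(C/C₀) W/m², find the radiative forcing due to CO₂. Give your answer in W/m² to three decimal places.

CO₂ absorption bands are partially saturated, so forcing scales with the logarithm of the concentration ratio.
CO₂: 6.30 × ln(619/396) = 6.30 × ln(1.56313) = 6.30 × 0.44669 = 2.8141 W/m².

ΔF = 2.814 W/m²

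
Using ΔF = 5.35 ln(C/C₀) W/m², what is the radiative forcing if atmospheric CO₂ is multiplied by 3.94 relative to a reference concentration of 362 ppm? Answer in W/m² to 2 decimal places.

ΔF = 5.35 × ln(3.94) = 5.35 × 1.37118 = 7.3358 W/m².

ΔF = 7.34 W/m²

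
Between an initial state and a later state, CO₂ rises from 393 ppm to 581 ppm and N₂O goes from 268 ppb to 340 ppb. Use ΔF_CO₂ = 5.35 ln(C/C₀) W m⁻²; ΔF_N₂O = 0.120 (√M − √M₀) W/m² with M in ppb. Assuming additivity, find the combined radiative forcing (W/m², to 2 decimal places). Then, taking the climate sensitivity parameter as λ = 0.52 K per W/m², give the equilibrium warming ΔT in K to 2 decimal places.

ΔF = 2.34 W/m²; ΔT = 1.22 K

CO₂: 5.35 × ln(581/393) = 5.35 × ln(1.47837) = 5.35 × 0.39094 = 2.0915 W/m².
N₂O: 0.120 × (√340 − √268) = 0.120 × (18.4391 − 16.3707) = 0.120 × 2.0684 = 0.2482 W/m².
Total ΔF = 2.0915 + 0.2482 = 2.3397 W/m².
ΔT = λ ΔF = 0.52 × 2.34 = 1.2168 K.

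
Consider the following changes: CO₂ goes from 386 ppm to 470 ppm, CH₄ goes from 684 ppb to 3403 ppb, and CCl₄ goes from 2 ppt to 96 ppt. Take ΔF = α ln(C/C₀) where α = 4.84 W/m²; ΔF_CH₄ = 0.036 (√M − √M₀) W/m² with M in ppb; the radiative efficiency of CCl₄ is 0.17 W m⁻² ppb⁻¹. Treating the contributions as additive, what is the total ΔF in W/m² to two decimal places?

ΔF = 2.13 W/m²

CO₂: 4.84 × ln(470/386) = 4.84 × ln(1.21762) = 4.84 × 0.19690 = 0.9530 W/m².
CH₄: 0.036 × (√3403 − √684) = 0.036 × (58.3352 − 26.1534) = 0.036 × 32.1818 = 1.1585 W/m².
CCl₄: Δ = 96 − 2 = 94 ppt = 0.094 ppb; ΔF = 0.17 × 0.094 = 0.0160 W/m².
Total ΔF = 0.9530 + 1.1585 + 0.0160 = 2.1275 W/m².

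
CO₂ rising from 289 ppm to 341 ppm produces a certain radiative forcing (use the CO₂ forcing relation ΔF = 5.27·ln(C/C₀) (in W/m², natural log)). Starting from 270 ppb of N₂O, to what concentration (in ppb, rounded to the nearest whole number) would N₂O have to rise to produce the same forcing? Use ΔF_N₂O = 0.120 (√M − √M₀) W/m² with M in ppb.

M ≈ 562 ppb

CO₂ forcing: 5.27 × ln(341/289) = 5.27 × 0.165456 = 0.87195 W/m².
Set 0.120(√M − √270) = 0.87195: √M = 0.87195/0.120 + √270 = 7.2663 + 16.4317 = 23.6980.
M = (23.6980)² = 561.60 ppb.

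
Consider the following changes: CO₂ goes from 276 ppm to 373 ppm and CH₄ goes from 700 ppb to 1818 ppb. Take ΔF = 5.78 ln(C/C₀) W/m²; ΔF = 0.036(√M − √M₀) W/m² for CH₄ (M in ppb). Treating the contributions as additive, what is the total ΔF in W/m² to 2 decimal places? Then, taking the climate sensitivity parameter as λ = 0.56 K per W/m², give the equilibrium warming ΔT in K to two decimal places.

CO₂: 5.78 × ln(373/276) = 5.78 × ln(1.35145) = 5.78 × 0.30118 = 1.7408 W/m².
CH₄: 0.036 × (√1818 − √700) = 0.036 × (42.6380 − 26.4575) = 0.036 × 16.1805 = 0.5825 W/m².
Total ΔF = 1.7408 + 0.5825 = 2.3233 W/m².
ΔT = λ ΔF = 0.56 × 2.32 = 1.2992 K.

ΔF = 2.32 W/m²; ΔT = 1.30 K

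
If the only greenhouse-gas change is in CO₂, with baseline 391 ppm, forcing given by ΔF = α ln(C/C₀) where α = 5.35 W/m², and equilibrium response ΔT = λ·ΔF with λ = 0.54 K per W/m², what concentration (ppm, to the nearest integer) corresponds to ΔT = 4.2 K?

C ≈ 1673 ppm

Required forcing: ΔF = ΔT/λ = 4.2/0.54 = 7.7778 W/m².
Then ln(C/391) = ΔF/5.35 = 7.7778/5.35 = 1.45379.
So C = 391 × e^1.45379 = 391 × 4.27930 = 1673.21 ppm.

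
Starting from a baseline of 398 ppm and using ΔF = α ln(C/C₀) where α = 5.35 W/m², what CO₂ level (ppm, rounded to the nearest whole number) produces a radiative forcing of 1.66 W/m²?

Set 5.35 ln(C/398) = 1.66, so ln(C/398) = 1.66/5.35 = 0.31028.
Then C/398 = e^0.31028 = 1.36381, giving C = 398 × 1.36381 = 542.80 ppm.

C ≈ 543 ppm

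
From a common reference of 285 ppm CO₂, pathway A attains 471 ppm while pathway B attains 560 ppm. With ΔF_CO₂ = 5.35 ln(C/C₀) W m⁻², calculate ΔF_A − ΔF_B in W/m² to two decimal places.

ΔF_A − ΔF_B = -0.93 W/m²

ΔF_A = 5.35 ln(471/285) = 5.35 × 0.50237 = 2.6877 W/m².
ΔF_B = 5.35 ln(560/285) = 5.35 × 0.67545 = 3.6137 W/m².
Difference: 2.6877 − 3.6137 = -0.9260 W/m².
(Equivalently, ΔF_A − ΔF_B = 5.35 ln(471/560) = 5.35 × -0.17308 = -0.9260 W/m².)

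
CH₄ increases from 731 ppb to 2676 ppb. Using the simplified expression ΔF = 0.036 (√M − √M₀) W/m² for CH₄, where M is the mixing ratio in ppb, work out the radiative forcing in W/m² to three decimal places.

ΔF = 0.889 W/m²

CH₄: 0.036 × (√2676 − √731) = 0.036 × (51.7301 − 27.0370) = 0.036 × 24.6931 = 0.8890 W/m².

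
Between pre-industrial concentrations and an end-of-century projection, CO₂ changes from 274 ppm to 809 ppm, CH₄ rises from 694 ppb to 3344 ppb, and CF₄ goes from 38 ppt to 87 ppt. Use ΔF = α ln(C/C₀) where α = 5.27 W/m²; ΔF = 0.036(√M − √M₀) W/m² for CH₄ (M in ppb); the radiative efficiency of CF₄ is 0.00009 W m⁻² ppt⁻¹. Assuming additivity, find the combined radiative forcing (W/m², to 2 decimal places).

CO₂: 5.27 × ln(809/274) = 5.27 × ln(2.95255) = 5.27 × 1.08267 = 5.7057 W/m².
CH₄: 0.036 × (√3344 − √694) = 0.036 × (57.8273 − 26.3439) = 0.036 × 31.4834 = 1.1334 W/m².
CF₄: ΔF = 0.00009 × (87 − 38) = 0.00009 × 49 = 0.0044 W/m².
Total ΔF = 5.7057 + 1.1334 + 0.0044 = 6.8435 W/m².

ΔF = 6.84 W/m²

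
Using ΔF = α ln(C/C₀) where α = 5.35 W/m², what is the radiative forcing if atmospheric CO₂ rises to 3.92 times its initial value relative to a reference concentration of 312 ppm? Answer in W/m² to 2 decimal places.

ΔF = 5.35 × ln(3.92) = 5.35 × 1.36609 = 7.3086 W/m².

ΔF = 7.31 W/m²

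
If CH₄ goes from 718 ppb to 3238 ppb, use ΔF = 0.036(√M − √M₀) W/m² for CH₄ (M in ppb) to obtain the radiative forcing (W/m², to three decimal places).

CH₄: 0.036 × (√3238 − √718) = 0.036 × (56.9034 − 26.7955) = 0.036 × 30.1079 = 1.0839 W/m².

ΔF = 1.084 W/m²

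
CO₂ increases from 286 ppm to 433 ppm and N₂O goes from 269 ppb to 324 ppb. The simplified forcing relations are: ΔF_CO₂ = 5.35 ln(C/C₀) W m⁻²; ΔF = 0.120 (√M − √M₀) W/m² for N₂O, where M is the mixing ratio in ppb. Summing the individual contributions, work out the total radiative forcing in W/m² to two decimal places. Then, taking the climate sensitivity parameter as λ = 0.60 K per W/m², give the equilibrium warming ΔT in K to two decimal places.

ΔF = 2.41 W/m²; ΔT = 1.45 K

CO₂: 5.35 × ln(433/286) = 5.35 × ln(1.51399) = 5.35 × 0.41475 = 2.2189 W/m².
N₂O: 0.120 × (√324 − √269) = 0.120 × (18.0000 − 16.4012) = 0.120 × 1.5988 = 0.1919 W/m².
Total ΔF = 2.2189 + 0.1919 = 2.4108 W/m².
ΔT = λ ΔF = 0.60 × 2.41 = 1.4460 K.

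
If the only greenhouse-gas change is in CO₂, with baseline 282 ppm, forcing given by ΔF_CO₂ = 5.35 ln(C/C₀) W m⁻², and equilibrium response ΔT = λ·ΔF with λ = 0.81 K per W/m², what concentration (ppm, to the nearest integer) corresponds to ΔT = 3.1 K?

C ≈ 577 ppm

Required forcing: ΔF = ΔT/λ = 3.1/0.81 = 3.8272 W/m².
Then ln(C/282) = ΔF/5.35 = 3.8272/5.35 = 0.71536.
So C = 282 × e^0.71536 = 282 × 2.04492 = 576.67 ppm.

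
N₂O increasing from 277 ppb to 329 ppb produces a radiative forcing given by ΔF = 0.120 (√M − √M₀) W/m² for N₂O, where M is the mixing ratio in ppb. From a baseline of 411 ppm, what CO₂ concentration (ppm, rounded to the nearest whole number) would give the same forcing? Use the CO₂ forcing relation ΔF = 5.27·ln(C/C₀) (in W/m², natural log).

N₂O forcing: 0.120 × (√329 − √277) = 0.120 × (18.1384 − 16.6433) = 0.120 × 1.4951 = 0.17941 W/m².
Set 5.27 ln(C/411) = 0.17941: ln(C/411) = 0.17941/5.27 = 0.03404, so C = 411 × e^0.03404 = 411 × 1.03463 = 425.23 ppm.

C ≈ 425 ppm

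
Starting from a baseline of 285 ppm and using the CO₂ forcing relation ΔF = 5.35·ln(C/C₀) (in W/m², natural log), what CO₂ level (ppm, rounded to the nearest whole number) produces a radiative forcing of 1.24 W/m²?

C ≈ 359 ppm

Set 5.35 ln(C/285) = 1.24, so ln(C/285) = 1.24/5.35 = 0.23178.
Then C/285 = e^0.23178 = 1.26084, giving C = 285 × 1.26084 = 359.34 ppm.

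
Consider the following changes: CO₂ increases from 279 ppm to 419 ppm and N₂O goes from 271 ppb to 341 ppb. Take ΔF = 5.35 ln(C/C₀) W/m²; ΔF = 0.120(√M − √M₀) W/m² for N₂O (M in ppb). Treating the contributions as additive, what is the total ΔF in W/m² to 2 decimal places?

ΔF = 2.42 W/m²

CO₂: 5.35 × ln(419/279) = 5.35 × ln(1.50179) = 5.35 × 0.40666 = 2.1756 W/m².
N₂O: 0.120 × (√341 − √271) = 0.120 × (18.4662 − 16.4621) = 0.120 × 2.0041 = 0.2405 W/m².
Total ΔF = 2.1756 + 0.2405 = 2.4161 W/m².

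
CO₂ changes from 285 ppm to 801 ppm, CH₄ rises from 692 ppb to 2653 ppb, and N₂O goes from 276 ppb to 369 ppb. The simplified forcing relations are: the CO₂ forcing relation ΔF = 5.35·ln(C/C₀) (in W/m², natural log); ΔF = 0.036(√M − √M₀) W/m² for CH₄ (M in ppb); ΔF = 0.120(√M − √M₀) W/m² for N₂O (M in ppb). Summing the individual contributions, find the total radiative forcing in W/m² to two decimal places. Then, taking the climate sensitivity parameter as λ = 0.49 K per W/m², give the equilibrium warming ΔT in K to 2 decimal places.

CO₂: 5.35 × ln(801/285) = 5.35 × ln(2.81053) = 5.35 × 1.03337 = 5.5285 W/m².
CH₄: 0.036 × (√2653 − √692) = 0.036 × (51.5073 − 26.3059) = 0.036 × 25.2014 = 0.9073 W/m².
N₂O: 0.120 × (√369 − √276) = 0.120 × (19.2094 − 16.6132) = 0.120 × 2.5962 = 0.3115 W/m².
Total ΔF = 5.5285 + 0.9073 + 0.3115 = 6.7473 W/m².
ΔT = λ ΔF = 0.49 × 6.75 = 3.3075 K.

ΔF = 6.75 W/m²; ΔT = 3.31 K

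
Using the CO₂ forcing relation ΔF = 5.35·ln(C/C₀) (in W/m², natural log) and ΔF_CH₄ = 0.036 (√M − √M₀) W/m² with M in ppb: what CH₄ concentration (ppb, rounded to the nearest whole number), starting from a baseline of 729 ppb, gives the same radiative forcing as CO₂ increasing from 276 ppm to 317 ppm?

CO₂ forcing: 5.35 × ln(317/276) = 5.35 × 0.138501 = 0.74098 W/m².
Set 0.036(√M − √729) = 0.74098: √M = 0.74098/0.036 + √729 = 20.5828 + 27.0000 = 47.5828.
M = (47.5828)² = 2264.12 ppb.

M ≈ 2264 ppb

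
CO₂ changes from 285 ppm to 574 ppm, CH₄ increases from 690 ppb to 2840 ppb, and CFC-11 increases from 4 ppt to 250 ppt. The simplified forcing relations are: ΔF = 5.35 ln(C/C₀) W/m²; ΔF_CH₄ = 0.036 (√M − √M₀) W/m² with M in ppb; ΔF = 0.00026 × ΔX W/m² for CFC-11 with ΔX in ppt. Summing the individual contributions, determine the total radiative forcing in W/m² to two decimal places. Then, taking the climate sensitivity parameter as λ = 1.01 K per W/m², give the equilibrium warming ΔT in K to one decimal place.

ΔF = 4.78 W/m²; ΔT = 4.8 K

CO₂: 5.35 × ln(574/285) = 5.35 × ln(2.01404) = 5.35 × 0.70014 = 3.7457 W/m².
CH₄: 0.036 × (√2840 − √690) = 0.036 × (53.2917 − 26.2679) = 0.036 × 27.0238 = 0.9729 W/m².
CFC-11: ΔF = 0.00026 × (250 − 4) = 0.00026 × 246 = 0.0640 W/m².
Total ΔF = 3.7457 + 0.9729 + 0.0640 = 4.7826 W/m².
ΔT = λ ΔF = 1.01 × 4.78 = 4.8278 K.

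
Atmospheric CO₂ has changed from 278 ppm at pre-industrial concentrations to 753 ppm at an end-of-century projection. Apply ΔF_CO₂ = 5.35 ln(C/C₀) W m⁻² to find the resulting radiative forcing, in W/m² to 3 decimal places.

ΔF = 5.331 W/m²

CO₂: 5.35 × ln(753/278) = 5.35 × ln(2.70863) = 5.35 × 0.99644 = 5.3310 W/m².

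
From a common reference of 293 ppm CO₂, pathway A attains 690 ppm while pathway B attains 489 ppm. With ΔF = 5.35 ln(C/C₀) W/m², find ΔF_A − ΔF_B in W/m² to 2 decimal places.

ΔF_A − ΔF_B = 1.84 W/m²

ΔF_A = 5.35 ln(690/293) = 5.35 × 0.85652 = 4.5824 W/m².
ΔF_B = 5.35 ln(489/293) = 5.35 × 0.51219 = 2.7402 W/m².
Difference: 4.5824 − 2.7402 = 1.8422 W/m².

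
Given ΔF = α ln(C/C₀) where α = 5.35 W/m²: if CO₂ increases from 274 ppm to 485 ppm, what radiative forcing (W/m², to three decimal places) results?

ΔF = 3.055 W/m²

CO₂: 5.35 × ln(485/274) = 5.35 × ln(1.77007) = 5.35 × 0.57102 = 3.0550 W/m².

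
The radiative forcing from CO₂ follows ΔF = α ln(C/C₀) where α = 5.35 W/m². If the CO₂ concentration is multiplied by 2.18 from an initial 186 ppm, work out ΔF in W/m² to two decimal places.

ΔF = 4.17 W/m²

ΔF = 5.35 × ln(2.18) = 5.35 × 0.77932 = 4.1694 W/m².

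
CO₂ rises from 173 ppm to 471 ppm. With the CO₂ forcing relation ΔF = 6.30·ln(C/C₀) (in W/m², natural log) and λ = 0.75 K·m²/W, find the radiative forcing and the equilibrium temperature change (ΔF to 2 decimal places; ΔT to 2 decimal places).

CO₂: 6.30 × ln(471/173) = 6.30 × ln(2.72254) = 6.30 × 1.00157 = 6.3099 W/m².
ΔT = λ ΔF = 0.75 × 6.31 = 4.7325 K.

ΔF = 6.31 W/m²; ΔT = 4.73 K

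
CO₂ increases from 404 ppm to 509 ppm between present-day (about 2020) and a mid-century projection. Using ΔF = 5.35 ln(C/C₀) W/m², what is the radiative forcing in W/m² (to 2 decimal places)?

ΔF = 1.24 W/m²

CO₂ absorption bands are partially saturated, so forcing scales with the logarithm of the concentration ratio.
CO₂: 5.35 × ln(509/404) = 5.35 × ln(1.25990) = 5.35 × 0.23103 = 1.2360 W/m².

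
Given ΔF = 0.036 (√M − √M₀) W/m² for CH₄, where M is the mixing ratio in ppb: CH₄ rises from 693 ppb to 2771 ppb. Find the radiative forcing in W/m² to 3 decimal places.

ΔF = 0.947 W/m²

CH₄: 0.036 × (√2771 − √693) = 0.036 × (52.6403 − 26.3249) = 0.036 × 26.3154 = 0.9474 W/m².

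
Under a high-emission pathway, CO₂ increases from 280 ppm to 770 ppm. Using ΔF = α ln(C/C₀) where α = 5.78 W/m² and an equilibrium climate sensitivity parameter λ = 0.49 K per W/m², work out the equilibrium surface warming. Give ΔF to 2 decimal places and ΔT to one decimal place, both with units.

ΔF = 5.85 W/m²; ΔT = 2.9 K

CO₂: 5.78 × ln(770/280) = 5.78 × ln(2.75000) = 5.78 × 1.01160 = 5.8470 W/m².
ΔT = λ ΔF = 0.49 × 5.85 = 2.8665 K.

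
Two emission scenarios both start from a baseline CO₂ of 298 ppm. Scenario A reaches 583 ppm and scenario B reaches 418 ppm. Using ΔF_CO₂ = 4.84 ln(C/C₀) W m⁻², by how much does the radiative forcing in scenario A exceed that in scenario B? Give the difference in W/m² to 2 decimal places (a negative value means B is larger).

ΔF_A − ΔF_B = 1.61 W/m²

ΔF_A = 4.84 ln(583/298) = 4.84 × 0.67109 = 3.2481 W/m².
ΔF_B = 4.84 ln(418/298) = 4.84 × 0.33839 = 1.6378 W/m².
Difference: 3.2481 − 1.6378 = 1.6103 W/m².
(Equivalently, ΔF_A − ΔF_B = 4.84 ln(583/418) = 4.84 × 0.33271 = 1.6103 W/m².)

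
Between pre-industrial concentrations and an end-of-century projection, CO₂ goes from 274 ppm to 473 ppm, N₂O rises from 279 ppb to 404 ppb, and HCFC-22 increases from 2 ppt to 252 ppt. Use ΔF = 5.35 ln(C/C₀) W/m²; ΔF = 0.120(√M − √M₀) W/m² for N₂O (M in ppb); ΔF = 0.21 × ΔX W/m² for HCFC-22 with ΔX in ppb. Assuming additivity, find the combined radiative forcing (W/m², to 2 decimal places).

CO₂: 5.35 × ln(473/274) = 5.35 × ln(1.72628) = 5.35 × 0.54597 = 2.9209 W/m².
N₂O: 0.120 × (√404 − √279) = 0.120 × (20.0998 − 16.7033) = 0.120 × 3.3965 = 0.4076 W/m².
HCFC-22: Δ = 252 − 2 = 250 ppt = 0.250 ppb; ΔF = 0.21 × 0.250 = 0.0525 W/m².
Total ΔF = 2.9209 + 0.4076 + 0.0525 = 3.3810 W/m².

ΔF = 3.38 W/m²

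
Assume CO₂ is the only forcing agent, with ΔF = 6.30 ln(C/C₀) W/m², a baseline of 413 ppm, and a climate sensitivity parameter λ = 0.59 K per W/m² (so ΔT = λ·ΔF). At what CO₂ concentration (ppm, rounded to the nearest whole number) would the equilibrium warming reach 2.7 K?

C ≈ 854 ppm

Required forcing: ΔF = ΔT/λ = 2.7/0.59 = 4.5763 W/m².
Then ln(C/413) = ΔF/6.30 = 4.5763/6.30 = 0.72640.
So C = 413 × e^0.72640 = 413 × 2.06762 = 853.93 ppm.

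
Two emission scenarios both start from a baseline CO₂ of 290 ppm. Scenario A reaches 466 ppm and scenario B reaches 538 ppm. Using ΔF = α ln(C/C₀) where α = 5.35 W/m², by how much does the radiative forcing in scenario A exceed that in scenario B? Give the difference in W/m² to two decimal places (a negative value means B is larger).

ΔF_A − ΔF_B = -0.77 W/m²

ΔF_A = 5.35 ln(466/290) = 5.35 × 0.47430 = 2.5375 W/m².
ΔF_B = 5.35 ln(538/290) = 5.35 × 0.61798 = 3.3062 W/m².
Difference: 2.5375 − 3.3062 = -0.7687 W/m².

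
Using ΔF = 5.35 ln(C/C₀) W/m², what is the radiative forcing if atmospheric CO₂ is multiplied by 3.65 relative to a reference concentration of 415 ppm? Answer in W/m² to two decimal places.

ΔF = 6.93 W/m²

Because the forcing depends only on the ratio C/C₀, the initial concentration does not enter.
ΔF = 5.35 × ln(3.65) = 5.35 × 1.29473 = 6.9268 W/m².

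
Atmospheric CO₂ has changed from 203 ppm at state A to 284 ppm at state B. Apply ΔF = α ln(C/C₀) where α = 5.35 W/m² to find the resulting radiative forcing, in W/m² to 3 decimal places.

ΔF = 1.796 W/m²

CO₂ absorption bands are partially saturated, so forcing scales with the logarithm of the concentration ratio.
CO₂: 5.35 × ln(284/203) = 5.35 × ln(1.39901) = 5.35 × 0.33576 = 1.7963 W/m².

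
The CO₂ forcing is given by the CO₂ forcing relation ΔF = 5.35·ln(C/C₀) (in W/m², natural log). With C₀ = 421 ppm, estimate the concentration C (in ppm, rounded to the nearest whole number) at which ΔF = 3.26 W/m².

Set 5.35 ln(C/421) = 3.26, so ln(C/421) = 3.26/5.35 = 0.60935.
Then C/421 = e^0.60935 = 1.83924, giving C = 421 × 1.83924 = 774.32 ppm.

C ≈ 774 ppm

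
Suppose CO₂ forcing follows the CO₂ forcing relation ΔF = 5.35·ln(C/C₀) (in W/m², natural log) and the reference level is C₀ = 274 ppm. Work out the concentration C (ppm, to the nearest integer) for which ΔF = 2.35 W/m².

Set 5.35 ln(C/274) = 2.35, so ln(C/274) = 2.35/5.35 = 0.43925.
Then C/274 = e^0.43925 = 1.55154, giving C = 274 × 1.55154 = 425.12 ppm.

C ≈ 425 ppm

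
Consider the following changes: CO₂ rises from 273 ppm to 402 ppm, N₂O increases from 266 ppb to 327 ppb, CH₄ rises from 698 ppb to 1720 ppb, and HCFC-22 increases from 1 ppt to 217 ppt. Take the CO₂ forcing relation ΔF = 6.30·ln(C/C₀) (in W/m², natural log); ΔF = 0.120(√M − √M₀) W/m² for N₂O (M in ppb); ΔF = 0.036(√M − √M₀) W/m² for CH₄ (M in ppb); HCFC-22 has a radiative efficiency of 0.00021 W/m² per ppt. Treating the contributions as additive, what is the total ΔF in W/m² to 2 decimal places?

ΔF = 3.24 W/m²

CO₂: 6.30 × ln(402/273) = 6.30 × ln(1.47253) = 6.30 × 0.38698 = 2.4380 W/m².
N₂O: 0.120 × (√327 − √266) = 0.120 × (18.0831 − 16.3095) = 0.120 × 1.7736 = 0.2128 W/m².
CH₄: 0.036 × (√1720 − √698) = 0.036 × (41.4729 − 26.4197) = 0.036 × 15.0532 = 0.5419 W/m².
HCFC-22: ΔF = 0.00021 × (217 − 1) = 0.00021 × 216 = 0.0454 W/m².
Total ΔF = 2.4380 + 0.2128 + 0.5419 + 0.0454 = 3.2381 W/m².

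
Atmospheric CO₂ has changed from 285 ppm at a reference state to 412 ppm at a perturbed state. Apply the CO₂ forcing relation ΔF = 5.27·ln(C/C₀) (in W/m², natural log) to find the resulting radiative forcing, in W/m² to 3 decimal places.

CO₂: 5.27 × ln(412/285) = 5.27 × ln(1.44561) = 5.27 × 0.36853 = 1.9422 W/m².

ΔF = 1.942 W/m²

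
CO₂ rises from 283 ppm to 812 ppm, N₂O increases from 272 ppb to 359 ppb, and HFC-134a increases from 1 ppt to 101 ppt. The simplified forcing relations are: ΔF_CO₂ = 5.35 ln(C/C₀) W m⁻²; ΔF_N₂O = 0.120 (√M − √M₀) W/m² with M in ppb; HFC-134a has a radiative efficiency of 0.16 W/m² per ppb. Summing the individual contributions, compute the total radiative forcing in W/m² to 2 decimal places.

ΔF = 5.95 W/m²

CO₂: 5.35 × ln(812/283) = 5.35 × ln(2.86926) = 5.35 × 1.05405 = 5.6392 W/m².
N₂O: 0.120 × (√359 − √272) = 0.120 × (18.9473 − 16.4924) = 0.120 × 2.4549 = 0.2946 W/m².
HFC-134a: Δ = 101 − 1 = 100 ppt = 0.100 ppb; ΔF = 0.16 × 0.100 = 0.0160 W/m².
Total ΔF = 5.6392 + 0.2946 + 0.0160 = 5.9498 W/m².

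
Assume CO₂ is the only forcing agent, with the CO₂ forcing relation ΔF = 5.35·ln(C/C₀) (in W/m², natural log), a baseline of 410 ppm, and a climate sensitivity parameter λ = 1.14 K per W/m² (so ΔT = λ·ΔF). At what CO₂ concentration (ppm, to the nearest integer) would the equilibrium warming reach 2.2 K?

Required forcing: ΔF = ΔT/λ = 2.2/1.14 = 1.9298 W/m².
Then ln(C/410) = ΔF/5.35 = 1.9298/5.35 = 0.36071.
So C = 410 × e^0.36071 = 410 × 1.43435 = 588.08 ppm.

C ≈ 588 ppm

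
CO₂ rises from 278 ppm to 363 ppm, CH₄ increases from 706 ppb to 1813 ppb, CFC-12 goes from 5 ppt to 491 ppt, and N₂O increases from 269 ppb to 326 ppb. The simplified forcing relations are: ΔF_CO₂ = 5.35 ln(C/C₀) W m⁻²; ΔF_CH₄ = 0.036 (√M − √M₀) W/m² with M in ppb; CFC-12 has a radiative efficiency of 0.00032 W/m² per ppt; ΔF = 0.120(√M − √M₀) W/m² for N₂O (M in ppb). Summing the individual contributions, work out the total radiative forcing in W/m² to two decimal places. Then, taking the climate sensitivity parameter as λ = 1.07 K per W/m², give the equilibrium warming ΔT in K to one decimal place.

ΔF = 2.36 W/m²; ΔT = 2.5 K

CO₂: 5.35 × ln(363/278) = 5.35 × ln(1.30576) = 5.35 × 0.26679 = 1.4273 W/m².
CH₄: 0.036 × (√1813 − √706) = 0.036 × (42.5793 − 26.5707) = 0.036 × 16.0086 = 0.5763 W/m².
CFC-12: ΔF = 0.00032 × (491 − 5) = 0.00032 × 486 = 0.1555 W/m².
N₂O: 0.120 × (√326 − √269) = 0.120 × (18.0555 − 16.4012) = 0.120 × 1.6543 = 0.1985 W/m².
Total ΔF = 1.4273 + 0.5763 + 0.1555 + 0.1985 = 2.3576 W/m².
ΔT = λ ΔF = 1.07 × 2.36 = 2.5252 K.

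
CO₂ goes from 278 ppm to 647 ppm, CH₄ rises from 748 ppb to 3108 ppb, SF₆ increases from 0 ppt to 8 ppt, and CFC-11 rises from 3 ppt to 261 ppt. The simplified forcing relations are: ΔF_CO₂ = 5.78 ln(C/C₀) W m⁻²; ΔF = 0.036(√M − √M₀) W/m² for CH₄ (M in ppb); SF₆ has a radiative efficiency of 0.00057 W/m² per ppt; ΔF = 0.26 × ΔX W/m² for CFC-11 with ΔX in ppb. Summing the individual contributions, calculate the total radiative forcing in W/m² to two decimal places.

ΔF = 5.98 W/m²

CO₂: 5.78 × ln(647/278) = 5.78 × ln(2.32734) = 5.78 × 0.84473 = 4.8825 W/m².
CH₄: 0.036 × (√3108 − √748) = 0.036 × (55.7494 − 27.3496) = 0.036 × 28.3998 = 1.0224 W/m².
SF₆: ΔF = 0.00057 × (8 − 0) = 0.00057 × 8 = 0.0046 W/m².
CFC-11: Δ = 261 − 3 = 258 ppt = 0.258 ppb; ΔF = 0.26 × 0.258 = 0.0671 W/m².
Total ΔF = 4.8825 + 1.0224 + 0.0046 + 0.0671 = 5.9766 W/m².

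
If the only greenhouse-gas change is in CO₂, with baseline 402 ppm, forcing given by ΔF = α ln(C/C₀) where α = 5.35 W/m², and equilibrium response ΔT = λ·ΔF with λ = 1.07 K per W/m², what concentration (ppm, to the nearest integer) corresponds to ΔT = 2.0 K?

Required forcing: ΔF = ΔT/λ = 2.0/1.07 = 1.8692 W/m².
Then ln(C/402) = ΔF/5.35 = 1.8692/5.35 = 0.34938.
So C = 402 × e^0.34938 = 402 × 1.41819 = 570.11 ppm.

C ≈ 570 ppm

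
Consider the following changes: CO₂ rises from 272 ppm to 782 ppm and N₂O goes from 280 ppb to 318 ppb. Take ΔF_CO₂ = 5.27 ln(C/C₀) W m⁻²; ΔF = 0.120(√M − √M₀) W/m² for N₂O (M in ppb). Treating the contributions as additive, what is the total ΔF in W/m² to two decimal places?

ΔF = 5.70 W/m²

CO₂: 5.27 × ln(782/272) = 5.27 × ln(2.87500) = 5.27 × 1.05605 = 5.5654 W/m².
N₂O: 0.120 × (√318 − √280) = 0.120 × (17.8326 − 16.7332) = 0.120 × 1.0994 = 0.1319 W/m².
Total ΔF = 5.5654 + 0.1319 = 5.6973 W/m².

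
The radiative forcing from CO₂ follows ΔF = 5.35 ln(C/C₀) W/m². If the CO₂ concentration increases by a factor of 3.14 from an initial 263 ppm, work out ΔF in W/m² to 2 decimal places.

ΔF = 6.12 W/m²

Because the forcing depends only on the ratio C/C₀, the initial concentration does not enter.
ΔF = 5.35 × ln(3.14) = 5.35 × 1.14422 = 6.1216 W/m².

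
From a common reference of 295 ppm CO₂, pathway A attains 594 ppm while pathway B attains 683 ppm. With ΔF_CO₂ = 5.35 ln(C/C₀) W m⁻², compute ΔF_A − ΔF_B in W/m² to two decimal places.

ΔF_A − ΔF_B = -0.75 W/m²

ΔF_A = 5.35 ln(594/295) = 5.35 × 0.69990 = 3.7445 W/m².
ΔF_B = 5.35 ln(683/295) = 5.35 × 0.83952 = 4.4914 W/m².
Difference: 3.7445 − 4.4914 = -0.7469 W/m².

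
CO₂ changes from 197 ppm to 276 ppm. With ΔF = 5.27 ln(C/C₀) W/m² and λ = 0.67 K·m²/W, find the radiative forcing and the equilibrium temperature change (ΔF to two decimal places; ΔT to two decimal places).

ΔF = 1.78 W/m²; ΔT = 1.19 K

CO₂: 5.27 × ln(276/197) = 5.27 × ln(1.40102) = 5.27 × 0.33720 = 1.7770 W/m².
ΔT = λ ΔF = 0.67 × 1.78 = 1.1926 K.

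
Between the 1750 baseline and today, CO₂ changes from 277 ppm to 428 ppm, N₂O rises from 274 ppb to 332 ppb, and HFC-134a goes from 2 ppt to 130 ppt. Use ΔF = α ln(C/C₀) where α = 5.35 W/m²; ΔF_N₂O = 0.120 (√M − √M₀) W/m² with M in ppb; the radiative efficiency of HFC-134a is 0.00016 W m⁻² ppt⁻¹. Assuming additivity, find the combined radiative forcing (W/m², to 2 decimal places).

CO₂: 5.35 × ln(428/277) = 5.35 × ln(1.54513) = 5.35 × 0.43511 = 2.3278 W/m².
N₂O: 0.120 × (√332 − √274) = 0.120 × (18.2209 − 16.5529) = 0.120 × 1.6680 = 0.2002 W/m².
HFC-134a: ΔF = 0.00016 × (130 − 2) = 0.00016 × 128 = 0.0205 W/m².
Total ΔF = 2.3278 + 0.2002 + 0.0205 = 2.5485 W/m².

ΔF = 2.55 W/m²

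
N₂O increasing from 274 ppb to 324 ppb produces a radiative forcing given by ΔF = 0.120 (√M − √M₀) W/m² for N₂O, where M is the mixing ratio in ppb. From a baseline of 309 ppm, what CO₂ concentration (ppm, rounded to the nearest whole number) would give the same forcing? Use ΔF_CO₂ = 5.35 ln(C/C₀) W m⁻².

N₂O forcing: 0.120 × (√324 − √274) = 0.120 × (18.0000 − 16.5529) = 0.120 × 1.4471 = 0.17365 W/m².
Set 5.35 ln(C/309) = 0.17365: ln(C/309) = 0.17365/5.35 = 0.03246, so C = 309 × e^0.03246 = 309 × 1.03299 = 319.19 ppm.

C ≈ 319 ppm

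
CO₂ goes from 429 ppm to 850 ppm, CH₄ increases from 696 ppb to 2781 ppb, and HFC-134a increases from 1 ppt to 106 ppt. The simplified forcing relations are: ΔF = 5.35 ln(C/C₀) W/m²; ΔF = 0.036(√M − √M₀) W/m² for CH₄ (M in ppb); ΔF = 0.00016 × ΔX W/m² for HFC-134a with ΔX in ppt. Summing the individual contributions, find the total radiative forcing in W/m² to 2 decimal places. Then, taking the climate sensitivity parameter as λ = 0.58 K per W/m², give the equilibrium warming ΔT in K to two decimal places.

CO₂: 5.35 × ln(850/429) = 5.35 × ln(1.98135) = 5.35 × 0.68378 = 3.6582 W/m².
CH₄: 0.036 × (√2781 − √696) = 0.036 × (52.7352 − 26.3818) = 0.036 × 26.3534 = 0.9487 W/m².
HFC-134a: ΔF = 0.00016 × (106 − 1) = 0.00016 × 105 = 0.0168 W/m².
Total ΔF = 3.6582 + 0.9487 + 0.0168 = 4.6237 W/m².
ΔT = λ ΔF = 0.58 × 4.62 = 2.6796 K.

ΔF = 4.62 W/m²; ΔT = 2.68 K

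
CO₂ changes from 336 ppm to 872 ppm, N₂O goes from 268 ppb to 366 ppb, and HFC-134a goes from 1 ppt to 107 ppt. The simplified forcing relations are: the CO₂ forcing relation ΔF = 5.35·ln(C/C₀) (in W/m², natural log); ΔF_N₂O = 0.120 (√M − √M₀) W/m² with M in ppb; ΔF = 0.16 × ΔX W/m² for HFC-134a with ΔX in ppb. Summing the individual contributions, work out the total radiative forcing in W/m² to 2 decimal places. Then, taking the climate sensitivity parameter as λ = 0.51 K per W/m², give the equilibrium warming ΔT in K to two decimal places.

ΔF = 5.45 W/m²; ΔT = 2.78 K

CO₂: 5.35 × ln(872/336) = 5.35 × ln(2.59524) = 5.35 × 0.95368 = 5.1022 W/m².
N₂O: 0.120 × (√366 − √268) = 0.120 × (19.1311 − 16.3707) = 0.120 × 2.7604 = 0.3312 W/m².
HFC-134a: Δ = 107 − 1 = 106 ppt = 0.106 ppb; ΔF = 0.16 × 0.106 = 0.0170 W/m².
Total ΔF = 5.1022 + 0.3312 + 0.0170 = 5.4504 W/m².
ΔT = λ ΔF = 0.51 × 5.45 = 2.7795 K.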